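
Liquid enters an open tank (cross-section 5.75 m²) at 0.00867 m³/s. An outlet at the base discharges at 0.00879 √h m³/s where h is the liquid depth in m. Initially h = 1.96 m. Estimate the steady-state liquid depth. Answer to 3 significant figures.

0.973 m

Unsteady balance on liquid volume: A dh/dt = Q_in − 0.00879 √h. At steady state dh/dt = 0:
Q_in = 0.00879 √h_ss ⇒ √h_ss = 0.00867/0.00879 = 0.98635.
h_ss = 0.98635² = 0.97288 m. (Since h₀ = 1.96 m > h_ss, the level will fall toward this value.)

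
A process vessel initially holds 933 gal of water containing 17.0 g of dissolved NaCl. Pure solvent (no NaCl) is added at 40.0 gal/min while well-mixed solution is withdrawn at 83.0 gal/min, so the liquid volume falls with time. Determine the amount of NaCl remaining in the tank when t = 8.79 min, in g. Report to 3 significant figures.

6.24 g

Let m(t) be the amount of NaCl. Volume: V(t) = V₀ + (Q_in − Q_out) t = 933 − 43.000 t; V(8.79) = 555.03 gal.
No NaCl enters, so dm/dt = −Q_out · (m/V).
Separate: dm/m = −Q_out dt/V(t) ⇒ ln(m/m₀) = −(Q_out/(Q_in−Q_out)) ln(V/V₀).
m = m₀ (V₀/V)^(Q_out/(Q_in−Q_out)) = 17.0 × (933/555.03)^(-1.9302) = 6.2381 g.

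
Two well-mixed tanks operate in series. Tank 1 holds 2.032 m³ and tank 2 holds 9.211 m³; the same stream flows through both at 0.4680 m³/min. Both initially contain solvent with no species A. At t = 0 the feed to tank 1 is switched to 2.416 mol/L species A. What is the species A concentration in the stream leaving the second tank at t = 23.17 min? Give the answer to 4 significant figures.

1.464 mol/L

Species balance on tank i: dCᵢ/dt = (Cᵢ₋₁ − Cᵢ)/τᵢ with τᵢ = Vᵢ/Q.
τ₁ = 2.032/0.4680 = 4.34188 min; τ₂ = 9.211/0.4680 = 19.6816 min.
Tank 1: C₁ = C_in(1 − e^(−t/τ₁)). Tank 2 (τ₁ ≠ τ₂): C₂ = C_in[1 − (τ₁ e^(−t/τ₁) − τ₂ e^(−t/τ₂))/(τ₁ − τ₂)].
At t = 23.17: e^(−t/τ₁) = 0.00481318, e^(−t/τ₂) = 0.308128.
C₂ = 2.416·[1 − (4.34188·0.00481318 − 19.6816·0.308128)/(-15.3397)] = 2.416·0.606020 = 1.46414 mol/L.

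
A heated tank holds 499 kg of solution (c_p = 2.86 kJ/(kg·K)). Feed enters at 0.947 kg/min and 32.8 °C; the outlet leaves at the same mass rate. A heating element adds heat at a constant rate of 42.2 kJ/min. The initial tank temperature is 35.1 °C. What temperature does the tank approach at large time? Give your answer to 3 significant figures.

48.4 °C

First-law balance (no shaft work): M c_p dT/dt = ṁ c_p (T_in − T) + 42.2.
At steady state dT/dt = 0 ⇒ T_ss = T_in + Q̇/(ṁ c_p) = 32.8 + 42.2/(0.947·2.86) = 48.381 °C.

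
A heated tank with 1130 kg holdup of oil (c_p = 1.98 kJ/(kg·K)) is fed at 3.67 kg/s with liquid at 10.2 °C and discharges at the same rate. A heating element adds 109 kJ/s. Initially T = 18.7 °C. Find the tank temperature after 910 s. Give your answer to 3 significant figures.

Unsteady energy balance on the tank contents: M c_p dT/dt = ṁ c_p (T_in − T) + 109.
τ = M/ṁ = 307.90 s; T_ss = T_in + Q̇/(ṁ c_p) = 10.2 + 109/(3.67·1.98) = 25.200 °C.
T approaches T_ss exponentially: T(t) = T_ss + (T₀ − T_ss) e^(−t/τ).
T(910) = 25.200 + (-6.5001)·e^(−910/307.90) = 25.200 + (-6.5001)·0.052053 = 24.862 °C.

24.9 °C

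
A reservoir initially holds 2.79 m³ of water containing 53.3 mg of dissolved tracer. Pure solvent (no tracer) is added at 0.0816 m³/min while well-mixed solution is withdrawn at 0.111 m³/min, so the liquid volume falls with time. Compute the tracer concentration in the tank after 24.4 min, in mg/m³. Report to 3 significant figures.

8.37 mg/m³

Total volume: dV/dt = Q_in − Q_out = -0.029400 m³/min, so V(t) = 2.79 − 0.029400 t and V(24.4) = 2.0726 m³.
Species balance (pure solvent in): dm/dt = −Q_out · m/V(t).
Separate: dm/m = −Q_out dt/V(t) ⇒ ln(m/m₀) = −(Q_out/(Q_in−Q_out)) ln(V/V₀).
m = m₀ (V₀/V)^(Q_out/(Q_in−Q_out)) = 53.3 × (2.79/2.0726)^(-3.7755) = 17.353 mg.
C = m/V = 17.353/2.0726 = 8.3726 mg/m³.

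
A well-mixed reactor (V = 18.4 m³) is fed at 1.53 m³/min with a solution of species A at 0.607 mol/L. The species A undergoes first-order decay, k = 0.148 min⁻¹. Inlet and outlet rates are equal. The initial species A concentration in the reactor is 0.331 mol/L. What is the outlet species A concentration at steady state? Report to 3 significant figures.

Accumulation = in − out − consumed: V dC/dt = Q C_in − Q C − k V C.
At steady state: 0 = Q C_in − (Q + kV) C_ss, so C_ss = Q C_in/(Q + kV).
C_ss = 1.53·0.607/(1.53 + 0.148·18.4) = 0.92871/4.2532 = 0.21836 mol/L.

0.218 mol/L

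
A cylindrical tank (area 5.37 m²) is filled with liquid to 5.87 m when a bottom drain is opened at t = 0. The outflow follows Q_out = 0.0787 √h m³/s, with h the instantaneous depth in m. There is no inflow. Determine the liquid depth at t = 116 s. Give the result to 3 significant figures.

2.47 m

With no inflow, A dh/dt = −0.0787 √h.
Separate and integrate: 2(√h − √h₀) = −(0.0787/A) t.
√h = √5.87 − 0.0787·116/(2·5.37) = 2.4228 − 0.85002 = 1.5728.
h = 1.5728² = 2.4737 m.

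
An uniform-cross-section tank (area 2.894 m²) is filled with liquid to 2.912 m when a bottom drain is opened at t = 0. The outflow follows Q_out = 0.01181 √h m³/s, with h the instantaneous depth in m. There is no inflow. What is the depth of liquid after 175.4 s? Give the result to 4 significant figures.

A dh/dt = −Q_out = −0.01181 √h.
This is separable: 2 d(√h)/dt = −0.01181/A, so √h = √h₀ − (0.01181/(2A)) t.
√h = √2.912 − 0.01181·175.4/(2·2.894) = 1.70646 − 0.357891 = 1.34857.
h = 1.34857² = 1.81863 m.

1.819 m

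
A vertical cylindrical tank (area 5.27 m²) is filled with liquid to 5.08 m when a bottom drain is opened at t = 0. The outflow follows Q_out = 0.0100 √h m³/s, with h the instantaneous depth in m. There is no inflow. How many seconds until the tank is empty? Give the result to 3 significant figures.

Accumulation of liquid (constant cross-section A): A dh/dt = −0.0100 √h.
∫ h^(−1/2) dh = −(0.0100/A) ∫ dt, giving 2√h = 2√h₀ − (0.0100/A) t.
Tank is empty when √h = 0: t_empty = 2A√h₀/0.0100.
t_empty = 2·5.27·√5.08/0.0100 = 10.540·2.2539/0.0100 = 2375.6 s.

2380 s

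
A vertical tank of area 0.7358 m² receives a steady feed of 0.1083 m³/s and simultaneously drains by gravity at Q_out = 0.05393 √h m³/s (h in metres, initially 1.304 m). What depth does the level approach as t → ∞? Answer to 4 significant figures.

Level balance: A dh/dt = 0.1083 − 0.05393 √h. Setting dh/dt = 0:
Q_in = 0.05393 √h_ss ⇒ √h_ss = 0.1083/0.05393 = 2.00816.
h_ss = 2.00816² = 4.03270 m. (Since h₀ = 1.304 m < h_ss, the level will rise toward this value.)

4.033 m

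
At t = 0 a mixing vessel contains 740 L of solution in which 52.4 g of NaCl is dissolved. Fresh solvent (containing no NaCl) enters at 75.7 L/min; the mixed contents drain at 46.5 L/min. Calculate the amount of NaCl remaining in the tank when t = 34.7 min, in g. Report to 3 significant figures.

Total volume: dV/dt = Q_in − Q_out = 29.200 L/min, so V(t) = 740 + 29.200 t and V(34.7) = 1753.2 L.
No NaCl enters, so dm/dt = −Q_out · (m/V).
dm/m = −Q_out dt/(V₀ + 29.200 t); integrating gives ln(m/m₀) = −(Q_out/(Q_in−Q_out)) ln(V/V₀).
m = m₀ (V₀/V)^(Q_out/(Q_in−Q_out)) = 52.4 × (740/1753.2)^(1.5925) = 13.267 g.

13.3 g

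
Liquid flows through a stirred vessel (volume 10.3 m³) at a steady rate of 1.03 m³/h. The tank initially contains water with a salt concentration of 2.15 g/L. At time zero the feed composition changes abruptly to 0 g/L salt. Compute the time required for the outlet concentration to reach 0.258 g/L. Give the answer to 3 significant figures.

Species balance: V dC/dt = Q(C_in − C) ⇒ τ = V/Q = 10.000 h.
C(t) = C_in + (C₀ − C_in) e^(−t/τ). Set C = 0.258 and solve for t:
e^(−t/τ) = (C − C_in)/(C₀ − C_in) = (0.258 − 0)/(2.15 − 0) = 0.12000
t = −τ ln(…) = 10.000 × 2.1203 = 21.203 h.

21.2 h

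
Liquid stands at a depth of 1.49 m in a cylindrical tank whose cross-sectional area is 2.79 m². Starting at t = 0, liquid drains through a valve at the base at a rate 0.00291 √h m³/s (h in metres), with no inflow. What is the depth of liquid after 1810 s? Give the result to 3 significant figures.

With no inflow, A dh/dt = −0.00291 √h.
∫ h^(−1/2) dh = −(0.00291/A) ∫ dt, giving 2√h = 2√h₀ − (0.00291/A) t.
√h = √1.49 − 0.00291·1810/(2·2.79) = 1.2207 − 0.94392 = 0.27673.
h = 0.27673² = 0.076580 m.

0.0766 m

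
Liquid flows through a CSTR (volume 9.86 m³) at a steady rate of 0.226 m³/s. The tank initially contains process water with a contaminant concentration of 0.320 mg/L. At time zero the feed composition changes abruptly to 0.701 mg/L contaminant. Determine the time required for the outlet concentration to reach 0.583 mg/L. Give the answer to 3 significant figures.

51.1 s

Accumulation = in − out for the solute gives V dC/dt = Q(C_in − C), so τ = V/Q = 43.628 s.
C(t) = C_in + (C₀ − C_in) e^(−t/τ). Set C = 0.583 and solve for t:
e^(−t/τ) = (C − C_in)/(C₀ − C_in) = (0.583 − 0.701)/(0.320 − 0.701) = 0.30971
t = −τ ln(…) = 43.628 × 1.1721 = 51.137 s.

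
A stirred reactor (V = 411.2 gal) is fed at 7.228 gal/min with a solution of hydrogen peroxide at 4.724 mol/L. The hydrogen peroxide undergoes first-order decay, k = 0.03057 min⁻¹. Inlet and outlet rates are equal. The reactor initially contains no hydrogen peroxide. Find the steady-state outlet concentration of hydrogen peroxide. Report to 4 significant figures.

1.725 mol/L

Species balance: V dC/dt = Q C_in − Q C − k V C.
Steady state (dC/dt = 0): C_ss = Q C_in/(Q + kV) = C_in/(1 + kV/Q).
C_ss = 7.228·4.724/(7.228 + 0.03057·411.2) = 34.1451/19.7984 = 1.72464 mol/L.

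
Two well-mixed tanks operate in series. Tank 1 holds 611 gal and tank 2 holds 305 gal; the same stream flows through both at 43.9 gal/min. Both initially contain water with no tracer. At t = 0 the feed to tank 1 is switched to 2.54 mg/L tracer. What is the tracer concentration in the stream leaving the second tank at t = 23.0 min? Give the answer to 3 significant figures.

1.66 mg/L

Time constants: τᵢ = Vᵢ/Q for each well-mixed tank.
τ₁ = 611/43.9 = 13.918 min; τ₂ = 305/43.9 = 6.9476 min.
Solving the cascade with C₁(0)=C₂(0)=0 gives C₂(t) = C_in[1 − (τ₁ e^(−t/τ₁) − τ₂ e^(−t/τ₂))/(τ₁ − τ₂)].
At t = 23.0: e^(−t/τ₁) = 0.19156, e^(−t/τ₂) = 0.036498.
C₂ = 2.54·[1 − (13.918·0.19156 − 6.9476·0.036498)/(6.9704)] = 2.54·0.65388 = 1.6609 mg/L.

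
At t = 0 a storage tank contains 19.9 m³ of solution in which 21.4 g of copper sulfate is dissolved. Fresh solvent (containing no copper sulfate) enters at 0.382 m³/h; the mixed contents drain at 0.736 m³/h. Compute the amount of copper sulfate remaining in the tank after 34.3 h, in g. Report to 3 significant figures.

Let m(t) be the amount of copper sulfate. Volume: V(t) = V₀ + (Q_in − Q_out) t = 19.9 − 0.35400 t; V(34.3) = 7.7578 m³.
Solute balance: dm/dt = 0 − Q_out C = −Q_out m/V(t).
dm/m = −Q_out dt/(V₀ − 0.35400 t); integrating gives ln(m/m₀) = −(Q_out/(Q_in−Q_out)) ln(V/V₀).
m = m₀ (V₀/V)^(Q_out/(Q_in−Q_out)) = 21.4 × (19.9/7.7578)^(-2.0791) = 3.0187 g.

3.02 g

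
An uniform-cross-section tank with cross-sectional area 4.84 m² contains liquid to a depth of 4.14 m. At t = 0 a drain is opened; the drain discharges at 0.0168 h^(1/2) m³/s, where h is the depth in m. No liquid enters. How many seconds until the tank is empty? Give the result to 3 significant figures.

A dh/dt = −Q_out = −0.0168 √h.
This is separable: 2 d(√h)/dt = −0.0168/A, so √h = √h₀ − (0.0168/(2A)) t.
Tank is empty when √h = 0: t_empty = 2A√h₀/0.0168.
t_empty = 2·4.84·√4.14/0.0168 = 9.6800·2.0347/0.0168 = 1172.4 s.

1170 s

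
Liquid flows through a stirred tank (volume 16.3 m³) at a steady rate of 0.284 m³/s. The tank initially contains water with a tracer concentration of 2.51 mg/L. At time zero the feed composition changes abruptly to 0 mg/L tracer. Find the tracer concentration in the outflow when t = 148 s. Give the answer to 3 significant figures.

Accumulation = in − out for the solute gives V dC/dt = Q(C_in − C).
Rewrite as dC/dt + C/τ = C_in/τ, τ = V/Q = 57.394 s.
C approaches C_in exponentially: C(t) = C_in + (C₀ − C_in) e^(−t/τ).
C(148) = 0 + (2.51 − 0)·e^(−148/57.394) = 0 + (2.5100)·0.075876 = 0.19045 mg/L.

0.190 mg/L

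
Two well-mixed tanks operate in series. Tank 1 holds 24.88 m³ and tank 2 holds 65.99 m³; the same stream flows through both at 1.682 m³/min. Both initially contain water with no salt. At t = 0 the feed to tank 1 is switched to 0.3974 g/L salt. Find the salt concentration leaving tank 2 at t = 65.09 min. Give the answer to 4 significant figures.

Each tank obeys Vᵢ dCᵢ/dt = Q(Cᵢ₋₁ − Cᵢ), so τᵢ = Vᵢ/Q.
τ₁ = 24.88/1.682 = 14.7919 min; τ₂ = 65.99/1.682 = 39.2331 min.
Tank 1: C₁ = C_in(1 − e^(−t/τ₁)). Tank 2 (τ₁ ≠ τ₂): C₂ = C_in[1 − (τ₁ e^(−t/τ₁) − τ₂ e^(−t/τ₂))/(τ₁ − τ₂)].
At t = 65.09: e^(−t/τ₁) = 0.0122727, e^(−t/τ₂) = 0.190318.
C₂ = 0.3974·[1 − (14.7919·0.0122727 − 39.2331·0.190318)/(-24.4411)] = 0.3974·0.701928 = 0.278946 g/L.

0.2789 g/L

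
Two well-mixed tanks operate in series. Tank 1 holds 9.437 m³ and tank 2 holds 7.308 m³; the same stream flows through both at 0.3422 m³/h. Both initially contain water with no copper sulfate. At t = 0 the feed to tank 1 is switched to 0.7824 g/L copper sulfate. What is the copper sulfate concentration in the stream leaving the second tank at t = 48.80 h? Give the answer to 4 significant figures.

0.4647 g/L

Species balance on tank i: dCᵢ/dt = (Cᵢ₋₁ − Cᵢ)/τᵢ with τᵢ = Vᵢ/Q.
τ₁ = 9.437/0.3422 = 27.5774 h; τ₂ = 7.308/0.3422 = 21.3559 h.
Tank 1: C₁ = C_in(1 − e^(−t/τ₁)). Tank 2 (τ₁ ≠ τ₂): C₂ = C_in[1 − (τ₁ e^(−t/τ₁) − τ₂ e^(−t/τ₂))/(τ₁ − τ₂)].
At t = 48.80: e^(−t/τ₁) = 0.170408, e^(−t/τ₂) = 0.101766.
C₂ = 0.7824·[1 − (27.5774·0.170408 − 21.3559·0.101766)/(6.22151)] = 0.7824·0.593974 = 0.464725 g/L.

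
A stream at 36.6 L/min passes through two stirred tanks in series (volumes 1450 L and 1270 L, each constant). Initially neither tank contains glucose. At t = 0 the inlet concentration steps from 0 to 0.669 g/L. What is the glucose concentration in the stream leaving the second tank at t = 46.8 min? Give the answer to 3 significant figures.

Time constants: τᵢ = Vᵢ/Q for each well-mixed tank.
τ₁ = 1450/36.6 = 39.617 min; τ₂ = 1270/36.6 = 34.699 min.
Tank 1: C₁ = C_in(1 − e^(−t/τ₁)). Tank 2 (τ₁ ≠ τ₂): C₂ = C_in[1 − (τ₁ e^(−t/τ₁) − τ₂ e^(−t/τ₂))/(τ₁ − τ₂)].
At t = 46.8: e^(−t/τ₁) = 0.30688, e^(−t/τ₂) = 0.25957.
C₂ = 0.669·[1 − (39.617·0.30688 − 34.699·0.25957)/(4.9180)] = 0.669·0.35933 = 0.24039 g/L.

0.240 g/L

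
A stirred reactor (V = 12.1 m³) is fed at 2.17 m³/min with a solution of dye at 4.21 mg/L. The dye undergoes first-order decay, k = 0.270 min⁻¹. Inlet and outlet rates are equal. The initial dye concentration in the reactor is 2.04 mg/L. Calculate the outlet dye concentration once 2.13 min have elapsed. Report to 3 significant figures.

1.82 mg/L

Accumulation = in − out − consumed: V dC/dt = Q C_in − Q C − k V C.
dC/dt = (Q/V) C_in − (Q/V + k) C; effective rate a = Q/V + k = 0.17934 + 0.270 = 0.44934 min⁻¹.
C_ss = Q C_in/(Q + kV) = 1.6803 mg/L; C(t) = C_ss + (C₀ − C_ss) e^(−a t).
C(2.13) = 1.6803 + (0.35972)·e^(−0.44934·2.13) = 1.6803 + (0.35972)·0.38401 = 1.8184 mg/L.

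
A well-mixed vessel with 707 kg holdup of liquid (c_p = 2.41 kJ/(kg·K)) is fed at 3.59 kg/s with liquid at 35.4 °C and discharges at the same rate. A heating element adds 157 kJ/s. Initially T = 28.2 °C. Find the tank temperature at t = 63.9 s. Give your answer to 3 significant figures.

35.2 °C

First-law balance (no shaft work): M c_p dT/dt = ṁ c_p (T_in − T) + 157.
Rearrange: dT/dt = (T_ss − T)/τ with τ = M/ṁ = 196.94 s and T_ss = T_in + Q̇/(ṁ c_p) = 53.546 °C.
Integrating: T(t) = T_ss + (T₀ − T_ss) e^(−t/τ).
T(63.9) = 53.546 + (-25.346)·e^(−63.9/196.94) = 53.546 + (-25.346)·0.72291 = 35.223 °C.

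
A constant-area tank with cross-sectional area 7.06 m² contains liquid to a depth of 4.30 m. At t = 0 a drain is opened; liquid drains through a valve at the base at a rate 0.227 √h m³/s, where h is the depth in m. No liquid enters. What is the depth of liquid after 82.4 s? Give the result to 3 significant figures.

0.561 m

A dh/dt = −Q_out = −0.227 √h.
Separate and integrate: 2(√h − √h₀) = −(0.227/A) t.
√h = √4.30 − 0.227·82.4/(2·7.06) = 2.0736 − 1.3247 = 0.74894.
h = 0.74894² = 0.56091 m.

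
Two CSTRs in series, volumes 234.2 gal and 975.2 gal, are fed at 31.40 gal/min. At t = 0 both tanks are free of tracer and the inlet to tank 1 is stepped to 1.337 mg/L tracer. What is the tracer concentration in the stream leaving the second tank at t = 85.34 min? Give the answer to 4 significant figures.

Each tank obeys Vᵢ dCᵢ/dt = Q(Cᵢ₋₁ − Cᵢ), so τᵢ = Vᵢ/Q.
τ₁ = 234.2/31.40 = 7.45860 min; τ₂ = 975.2/31.40 = 31.0573 min.
Solving the cascade with C₁(0)=C₂(0)=0 gives C₂(t) = C_in[1 − (τ₁ e^(−t/τ₁) − τ₂ e^(−t/τ₂))/(τ₁ − τ₂)].
At t = 85.34: e^(−t/τ₁) = 1.07369e-05, e^(−t/τ₂) = 0.0640672.
C₂ = 1.337·[1 − (7.45860·1.07369e-05 − 31.0573·0.0640672)/(-23.5987)] = 1.337·0.915687 = 1.22427 mg/L.

1.224 mg/L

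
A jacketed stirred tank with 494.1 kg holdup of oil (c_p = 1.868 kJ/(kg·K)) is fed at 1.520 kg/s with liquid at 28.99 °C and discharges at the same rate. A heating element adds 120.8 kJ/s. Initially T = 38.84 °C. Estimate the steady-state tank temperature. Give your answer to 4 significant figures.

71.53 °C

First-law balance (no shaft work): M c_p dT/dt = ṁ c_p (T_in − T) + 120.8.
At steady state dT/dt = 0 ⇒ T_ss = T_in + Q̇/(ṁ c_p) = 28.99 + 120.8/(1.520·1.868) = 71.5348 °C.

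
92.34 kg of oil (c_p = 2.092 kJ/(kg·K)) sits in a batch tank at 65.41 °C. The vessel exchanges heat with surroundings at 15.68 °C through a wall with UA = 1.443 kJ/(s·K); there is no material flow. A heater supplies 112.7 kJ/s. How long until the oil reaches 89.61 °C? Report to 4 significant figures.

256.7 s

Lumped-capacitance energy balance: M c_p dT/dt = UA(T_amb − T) + Q̇.
τ = M c_p/UA = 133.871 s; T_ss = T_amb + Q̇/UA = 15.68 + 112.7/1.443 = 93.7812 °C.
T(t) = T_ss + (T₀ − T_ss)e^(−t/τ); set T = 89.61:
t = −τ ln[(T − T_ss)/(T₀ − T_ss)] = −133.871 · ln(0.147022) = 256.653 s.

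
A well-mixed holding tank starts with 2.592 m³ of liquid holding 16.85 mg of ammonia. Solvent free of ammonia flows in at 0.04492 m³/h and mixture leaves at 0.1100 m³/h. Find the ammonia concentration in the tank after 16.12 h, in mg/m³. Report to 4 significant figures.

Total volume: dV/dt = Q_in − Q_out = -0.0650800 m³/h, so V(t) = 2.592 − 0.0650800 t and V(16.12) = 1.54291 m³.
No ammonia enters, so dm/dt = −Q_out · (m/V).
Separate: dm/m = −Q_out dt/V(t) ⇒ ln(m/m₀) = −(Q_out/(Q_in−Q_out)) ln(V/V₀).
m = m₀ (V₀/V)^(Q_out/(Q_in−Q_out)) = 16.85 × (2.592/1.54291)^(-1.69023) = 7.01134 mg.
C = m/V = 7.01134/1.54291 = 4.54423 mg/m³.

4.544 mg/m³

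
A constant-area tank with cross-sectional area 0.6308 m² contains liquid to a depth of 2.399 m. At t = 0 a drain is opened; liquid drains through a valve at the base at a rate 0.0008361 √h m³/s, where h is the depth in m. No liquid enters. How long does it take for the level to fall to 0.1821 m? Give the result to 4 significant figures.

Unsteady balance on liquid volume: A dh/dt = −0.0008361 √h.
∫ h^(−1/2) dh = −(0.0008361/A) ∫ dt, giving 2√h = 2√h₀ − (0.0008361/A) t.
t = 2A(√h₀ − √h)/0.0008361 = 2·0.6308·(√2.399 − √0.1821)/0.0008361
  = 1.26160 × (1.54887 − 0.426732) / 0.0008361 = 1693.21 s.

1693 s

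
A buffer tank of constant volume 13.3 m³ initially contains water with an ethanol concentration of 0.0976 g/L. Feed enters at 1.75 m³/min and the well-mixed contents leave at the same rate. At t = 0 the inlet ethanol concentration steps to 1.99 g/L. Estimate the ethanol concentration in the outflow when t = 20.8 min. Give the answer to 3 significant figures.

Species balance on the tank: V dC/dt = Q(C_in − C).
Rewrite as dC/dt + C/τ = C_in/τ, τ = V/Q = 7.6000 min.
This is linear first-order; C(t) = C_in + (C₀ − C_in) e^(−t/τ).
C(20.8) = 1.99 + (0.0976 − 1.99)·e^(−20.8/7.6000) = 1.99 + (-1.8924)·0.064775 = 1.8674 g/L.

1.87 g/L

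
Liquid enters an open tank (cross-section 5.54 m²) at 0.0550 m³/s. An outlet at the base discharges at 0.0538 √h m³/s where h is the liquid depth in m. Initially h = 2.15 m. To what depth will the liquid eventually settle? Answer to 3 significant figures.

Volume balance on the tank: A dh/dt = Q_in − 0.0538 √h. At steady state dh/dt = 0:
Q_in = 0.0538 √h_ss ⇒ √h_ss = 0.0550/0.0538 = 1.0223.
h_ss = 1.0223² = 1.0451 m. (Since h₀ = 2.15 m > h_ss, the level will fall toward this value.)

1.05 m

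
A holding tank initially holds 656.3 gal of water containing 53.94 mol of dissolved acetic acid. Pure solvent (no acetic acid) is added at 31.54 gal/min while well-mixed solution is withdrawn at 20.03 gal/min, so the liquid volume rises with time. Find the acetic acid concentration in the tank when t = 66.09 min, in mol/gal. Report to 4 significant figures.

0.009973 mol/gal

Total volume: dV/dt = Q_in − Q_out = 11.5100 gal/min, so V(t) = 656.3 + 11.5100 t and V(66.09) = 1417.00 gal.
Species balance (pure solvent in): dm/dt = −Q_out · m/V(t).
dm/m = −Q_out dt/(V₀ + 11.5100 t); integrating gives ln(m/m₀) = −(Q_out/(Q_in−Q_out)) ln(V/V₀).
m = m₀ (V₀/V)^(Q_out/(Q_in−Q_out)) = 53.94 × (656.3/1417.00)^(1.74023) = 14.1323 mol.
C = m/V = 14.1323/1417.00 = 0.00997341 mol/gal.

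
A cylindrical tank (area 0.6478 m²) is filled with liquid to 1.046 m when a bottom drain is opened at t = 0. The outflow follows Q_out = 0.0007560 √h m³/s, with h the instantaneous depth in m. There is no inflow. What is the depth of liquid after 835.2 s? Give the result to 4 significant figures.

0.2866 m

A dh/dt = −Q_out = −0.0007560 √h.
This is separable: 2 d(√h)/dt = −0.0007560/A, so √h = √h₀ − (0.0007560/(2A)) t.
√h = √1.046 − 0.0007560·835.2/(2·0.6478) = 1.02274 − 0.487350 = 0.535391.
h = 0.535391² = 0.286644 m.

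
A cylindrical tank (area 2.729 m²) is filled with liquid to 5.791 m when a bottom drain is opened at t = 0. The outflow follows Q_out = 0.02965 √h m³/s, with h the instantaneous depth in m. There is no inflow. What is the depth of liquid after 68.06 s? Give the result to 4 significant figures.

4.148 m

With no inflow, A dh/dt = −0.02965 √h.
∫ h^(−1/2) dh = −(0.02965/A) ∫ dt, giving 2√h = 2√h₀ − (0.02965/A) t.
√h = √5.791 − 0.02965·68.06/(2·2.729) = 2.40645 − 0.369729 = 2.03672.
h = 2.03672² = 4.14823 m.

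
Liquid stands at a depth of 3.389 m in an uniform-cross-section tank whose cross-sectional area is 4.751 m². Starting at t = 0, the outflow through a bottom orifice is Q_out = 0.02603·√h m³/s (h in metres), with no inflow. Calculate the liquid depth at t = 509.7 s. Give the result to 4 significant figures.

With no inflow, A dh/dt = −0.02603 √h.
Separate and integrate: 2(√h − √h₀) = −(0.02603/A) t.
√h = √3.389 − 0.02603·509.7/(2·4.751) = 1.84092 − 1.39628 = 0.444640.
h = 0.444640² = 0.197704 m.

0.1977 m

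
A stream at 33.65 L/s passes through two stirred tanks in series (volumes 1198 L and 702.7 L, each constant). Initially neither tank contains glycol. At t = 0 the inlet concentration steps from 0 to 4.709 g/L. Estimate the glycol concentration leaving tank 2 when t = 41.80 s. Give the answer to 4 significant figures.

2.091 g/L

Time constants: τᵢ = Vᵢ/Q for each well-mixed tank.
τ₁ = 1198/33.65 = 35.6018 s; τ₂ = 702.7/33.65 = 20.8826 s.
Solving the cascade with C₁(0)=C₂(0)=0 gives C₂(t) = C_in[1 − (τ₁ e^(−t/τ₁) − τ₂ e^(−t/τ₂))/(τ₁ − τ₂)].
At t = 41.80: e^(−t/τ₁) = 0.309098, e^(−t/τ₂) = 0.135110.
C₂ = 4.709·[1 − (35.6018·0.309098 − 20.8826·0.135110)/(14.7192)] = 4.709·0.444060 = 2.09108 g/L.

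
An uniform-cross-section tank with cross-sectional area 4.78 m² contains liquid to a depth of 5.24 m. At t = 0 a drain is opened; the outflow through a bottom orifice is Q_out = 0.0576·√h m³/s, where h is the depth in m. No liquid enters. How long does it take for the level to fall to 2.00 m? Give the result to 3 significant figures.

A dh/dt = −Q_out = −0.0576 √h.
Separate and integrate: 2(√h − √h₀) = −(0.0576/A) t.
t = 2A(√h₀ − √h)/0.0576 = 2·4.78·(√5.24 − √2.00)/0.0576
  = 9.5600 × (2.2891 − 1.4142) / 0.0576 = 145.21 s.

145 s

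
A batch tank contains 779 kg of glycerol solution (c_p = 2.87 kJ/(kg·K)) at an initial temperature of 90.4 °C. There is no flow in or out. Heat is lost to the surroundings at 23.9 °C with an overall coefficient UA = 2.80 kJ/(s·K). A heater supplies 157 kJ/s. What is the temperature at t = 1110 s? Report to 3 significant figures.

Lumped-capacitance energy balance: M c_p dT/dt = UA(T_amb − T) + Q̇.
dT/dt = (T_ss − T)/τ with T_ss = T_amb + Q̇/UA = 23.9 + 157/2.80 = 79.971 °C, τ = M c_p/UA = 779·2.87/2.80 = 798.48 s.
T approaches T_ss exponentially: T(t) = T_ss + (T₀ − T_ss) e^(−t/τ).
T(1110) = 79.971 + (10.429)·0.24904 = 82.569 °C.

82.6 °C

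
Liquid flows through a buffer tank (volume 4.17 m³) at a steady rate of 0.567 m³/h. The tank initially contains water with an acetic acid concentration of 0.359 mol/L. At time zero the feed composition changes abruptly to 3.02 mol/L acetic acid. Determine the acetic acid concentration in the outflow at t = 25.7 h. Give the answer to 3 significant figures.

2.94 mol/L

Unsteady species balance (constant V, well mixed): V dC/dt = Q(C_in − C).
Time constant τ = V/Q = 4.17/0.567 = 7.3545 h.
This is linear first-order; C(t) = C_in + (C₀ − C_in) e^(−t/τ).
C(25.7) = 3.02 + (0.359 − 3.02)·e^(−25.7/7.3545) = 3.02 + (-2.6610)·0.030365 = 2.9392 mol/L.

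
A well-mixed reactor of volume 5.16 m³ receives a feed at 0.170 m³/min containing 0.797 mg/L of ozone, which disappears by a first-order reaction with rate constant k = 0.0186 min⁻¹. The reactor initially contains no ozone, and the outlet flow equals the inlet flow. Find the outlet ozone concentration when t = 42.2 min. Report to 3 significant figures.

Accumulation = in − out − consumed: V dC/dt = Q C_in − Q C − k V C.
This is linear with rate a = Q/V + k = 0.051546 min⁻¹.
C_ss = Q C_in/(Q + kV) = 0.50941 mg/L; C(t) = C_ss + (C₀ − C_ss) e^(−a t).
C(42.2) = 0.50941 + (-0.50941)·e^(−0.051546·42.2) = 0.50941 + (-0.50941)·0.11358 = 0.45155 mg/L.

0.452 mg/L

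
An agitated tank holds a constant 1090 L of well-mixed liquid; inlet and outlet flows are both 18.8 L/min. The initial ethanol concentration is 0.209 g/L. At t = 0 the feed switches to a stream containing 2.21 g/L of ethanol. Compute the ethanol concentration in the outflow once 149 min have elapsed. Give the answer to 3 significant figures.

2.06 g/L

Mass balance on the solute (V constant): V dC/dt = Q(C_in − C).
So dC/dt = (C_in − C)/τ with τ = V/Q = 1090/18.8 = 57.979 min.
This is linear first-order; C(t) = C_in + (C₀ − C_in) e^(−t/τ).
C(149) = 2.21 + (0.209 − 2.21)·e^(−149/57.979) = 2.21 + (-2.0010)·0.076543 = 2.0568 g/L.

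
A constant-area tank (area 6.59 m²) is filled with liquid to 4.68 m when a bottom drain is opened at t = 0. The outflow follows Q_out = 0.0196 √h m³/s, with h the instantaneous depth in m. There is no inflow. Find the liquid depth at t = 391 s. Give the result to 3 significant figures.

A dh/dt = −Q_out = −0.0196 √h.
Separate and integrate: 2(√h − √h₀) = −(0.0196/A) t.
√h = √4.68 − 0.0196·391/(2·6.59) = 2.1633 − 0.58146 = 1.5819.
h = 1.5819² = 2.5023 m.

2.50 m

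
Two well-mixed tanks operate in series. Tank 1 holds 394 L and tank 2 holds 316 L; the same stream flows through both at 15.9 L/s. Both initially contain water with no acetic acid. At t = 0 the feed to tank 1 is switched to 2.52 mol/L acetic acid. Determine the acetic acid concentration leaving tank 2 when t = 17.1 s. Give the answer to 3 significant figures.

Each tank obeys Vᵢ dCᵢ/dt = Q(Cᵢ₋₁ − Cᵢ), so τᵢ = Vᵢ/Q.
τ₁ = 394/15.9 = 24.780 s; τ₂ = 316/15.9 = 19.874 s.
Tank 1: C₁ = C_in(1 − e^(−t/τ₁)). Tank 2 (τ₁ ≠ τ₂): C₂ = C_in[1 − (τ₁ e^(−t/τ₁) − τ₂ e^(−t/τ₂))/(τ₁ − τ₂)].
At t = 17.1: e^(−t/τ₁) = 0.50154, e^(−t/τ₂) = 0.42299.
C₂ = 2.52·[1 − (24.780·0.50154 − 19.874·0.42299)/(4.9057)] = 2.52·0.18023 = 0.45419 mol/L.

0.454 mol/L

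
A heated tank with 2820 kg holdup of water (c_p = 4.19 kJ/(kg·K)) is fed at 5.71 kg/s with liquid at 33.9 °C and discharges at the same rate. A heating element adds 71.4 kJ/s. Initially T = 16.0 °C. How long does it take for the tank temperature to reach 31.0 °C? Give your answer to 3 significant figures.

626 s

M c_p dT/dt = ṁ c_p (T_in − T) + Q̇.
τ = M/ṁ = 493.87 s; T_ss = T_in + Q̇/(ṁ c_p) = 36.884 °C.
T(t) = T_ss + (T₀ − T_ss) e^(−t/τ). Set T = 31.0:
e^(−t/τ) = (31.0 − 36.884)/(16.0 − 36.884) = 0.28176
t = −493.87 · ln(0.28176) = 625.59 s.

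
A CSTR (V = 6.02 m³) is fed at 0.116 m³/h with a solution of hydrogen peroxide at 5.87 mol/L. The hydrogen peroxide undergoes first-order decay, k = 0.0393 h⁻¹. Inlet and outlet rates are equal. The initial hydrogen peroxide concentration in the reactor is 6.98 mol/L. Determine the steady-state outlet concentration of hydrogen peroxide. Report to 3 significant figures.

V dC/dt = Q(C_in − C) − k V C.
Steady state (dC/dt = 0): C_ss = Q C_in/(Q + kV) = C_in/(1 + kV/Q).
C_ss = 0.116·5.87/(0.116 + 0.0393·6.02) = 0.68092/0.35259 = 1.9312 mol/L.

1.93 mol/L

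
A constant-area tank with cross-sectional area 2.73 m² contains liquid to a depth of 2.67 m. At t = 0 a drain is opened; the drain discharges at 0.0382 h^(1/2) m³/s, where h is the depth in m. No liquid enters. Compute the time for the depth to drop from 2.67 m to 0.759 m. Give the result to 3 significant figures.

A dh/dt = −Q_out = −0.0382 √h.
This is separable: 2 d(√h)/dt = −0.0382/A, so √h = √h₀ − (0.0382/(2A)) t.
t = 2A(√h₀ − √h)/0.0382 = 2·2.73·(√2.67 − √0.759)/0.0382
  = 5.4600 × (1.6340 − 0.87121) / 0.0382 = 109.03 s.

109 s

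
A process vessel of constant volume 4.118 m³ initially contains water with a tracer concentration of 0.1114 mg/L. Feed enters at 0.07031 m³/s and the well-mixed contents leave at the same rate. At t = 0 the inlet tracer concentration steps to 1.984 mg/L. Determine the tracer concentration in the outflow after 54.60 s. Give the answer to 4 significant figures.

Mass balance on the solute (V constant): V dC/dt = Q(C_in − C).
So dC/dt = (C_in − C)/τ with τ = V/Q = 4.118/0.07031 = 58.5692 s.
C approaches C_in exponentially: C(t) = C_in + (C₀ − C_in) e^(−t/τ).
C(54.60) = 1.984 + (0.1114 − 1.984)·e^(−54.60/58.5692) = 1.984 + (-1.87260)·0.393675 = 1.24681 mg/L.

1.247 mg/L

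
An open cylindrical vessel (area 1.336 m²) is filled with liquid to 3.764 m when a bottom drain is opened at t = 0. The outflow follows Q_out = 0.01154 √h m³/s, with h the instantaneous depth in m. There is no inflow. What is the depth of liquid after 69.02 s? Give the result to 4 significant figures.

A dh/dt = −Q_out = −0.01154 √h.
∫ h^(−1/2) dh = −(0.01154/A) ∫ dt, giving 2√h = 2√h₀ − (0.01154/A) t.
√h = √3.764 − 0.01154·69.02/(2·1.336) = 1.94010 − 0.298088 = 1.64202.
h = 1.64202² = 2.69621 m.

2.696 m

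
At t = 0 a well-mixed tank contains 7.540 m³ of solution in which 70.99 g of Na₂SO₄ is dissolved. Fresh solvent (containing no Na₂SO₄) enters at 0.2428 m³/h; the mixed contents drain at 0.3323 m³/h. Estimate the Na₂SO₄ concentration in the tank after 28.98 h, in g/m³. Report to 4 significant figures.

Let m(t) be the amount of Na₂SO₄. Volume: V(t) = V₀ + (Q_in − Q_out) t = 7.540 − 0.0895000 t; V(28.98) = 4.94629 m³.
No Na₂SO₄ enters, so dm/dt = −Q_out · (m/V).
dm/m = −Q_out dt/(V₀ − 0.0895000 t); integrating gives ln(m/m₀) = −(Q_out/(Q_in−Q_out)) ln(V/V₀).
m = m₀ (V₀/V)^(Q_out/(Q_in−Q_out)) = 70.99 × (7.540/4.94629)^(-3.71285) = 14.8390 g.
C = m/V = 14.8390/4.94629 = 3.00003 g/m³.

3.000 g/m³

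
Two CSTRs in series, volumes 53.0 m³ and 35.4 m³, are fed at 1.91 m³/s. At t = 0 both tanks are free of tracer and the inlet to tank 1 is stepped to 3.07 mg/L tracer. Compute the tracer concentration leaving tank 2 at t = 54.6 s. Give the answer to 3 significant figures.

2.10 mg/L

Time constants: τᵢ = Vᵢ/Q for each well-mixed tank.
τ₁ = 53.0/1.91 = 27.749 s; τ₂ = 35.4/1.91 = 18.534 s.
Solving the cascade with C₁(0)=C₂(0)=0 gives C₂(t) = C_in[1 − (τ₁ e^(−t/τ₁) − τ₂ e^(−t/τ₂))/(τ₁ − τ₂)].
At t = 54.6: e^(−t/τ₁) = 0.13978, e^(−t/τ₂) = 0.052553.
C₂ = 3.07·[1 − (27.749·0.13978 − 18.534·0.052553)/(9.2147)] = 3.07·0.68476 = 2.1022 mg/L.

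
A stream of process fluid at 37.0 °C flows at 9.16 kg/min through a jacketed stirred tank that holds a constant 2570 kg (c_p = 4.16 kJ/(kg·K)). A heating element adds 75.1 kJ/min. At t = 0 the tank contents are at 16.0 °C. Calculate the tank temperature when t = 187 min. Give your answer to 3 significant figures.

Unsteady energy balance on the tank contents: M c_p dT/dt = ṁ c_p (T_in − T) + 75.1.
τ = M/ṁ = 280.57 min; T_ss = T_in + Q̇/(ṁ c_p) = 37.0 + 75.1/(9.16·4.16) = 38.971 °C.
Solution: T(t) = T_ss + (T₀ − T_ss) e^(−t/τ).
T(187) = 38.971 + (-22.971)·e^(−187/280.57) = 38.971 + (-22.971)·0.51350 = 27.175 °C.

27.2 °C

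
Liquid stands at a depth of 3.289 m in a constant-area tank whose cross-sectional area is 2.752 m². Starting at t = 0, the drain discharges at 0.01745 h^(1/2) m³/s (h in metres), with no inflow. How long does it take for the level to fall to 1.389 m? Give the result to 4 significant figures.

200.3 s

Mass balance (ρ constant): A dh/dt = −0.01745 √h.
∫ h^(−1/2) dh = −(0.01745/A) ∫ dt, giving 2√h = 2√h₀ − (0.01745/A) t.
t = 2A(√h₀ − √h)/0.01745 = 2·2.752·(√3.289 − √1.389)/0.01745
  = 5.50400 × (1.81356 − 1.17856) / 0.01745 = 200.289 s.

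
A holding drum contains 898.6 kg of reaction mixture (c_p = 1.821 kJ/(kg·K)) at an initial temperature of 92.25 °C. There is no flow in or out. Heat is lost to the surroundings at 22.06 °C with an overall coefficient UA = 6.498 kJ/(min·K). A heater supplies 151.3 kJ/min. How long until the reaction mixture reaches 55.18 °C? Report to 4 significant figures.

393.4 min

Lumped-capacitance energy balance: M c_p dT/dt = UA(T_amb − T) + Q̇.
τ = M c_p/UA = 251.824 min; T_ss = T_amb + Q̇/UA = 22.06 + 151.3/6.498 = 45.3441 °C.
T(t) = T_ss + (T₀ − T_ss)e^(−t/τ); set T = 55.18:
t = −τ ln[(T − T_ss)/(T₀ − T_ss)] = −251.824 · ln(0.209695) = 393.375 min.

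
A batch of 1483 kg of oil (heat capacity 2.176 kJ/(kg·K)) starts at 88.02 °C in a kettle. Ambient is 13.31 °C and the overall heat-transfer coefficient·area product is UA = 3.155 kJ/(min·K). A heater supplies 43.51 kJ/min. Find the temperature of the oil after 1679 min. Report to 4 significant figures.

38.90 °C

Lumped-capacitance energy balance: M c_p dT/dt = UA(T_amb − T) + Q̇.
dT/dt = (T_ss − T)/τ with T_ss = T_amb + Q̇/UA = 13.31 + 43.51/3.155 = 27.1008 °C, τ = M c_p/UA = 1483·2.176/3.155 = 1022.82 min.
Solution: T(t) = T_ss + (T₀ − T_ss) e^(−t/τ).
T(1679) = 27.1008 + (60.9192)·0.193683 = 38.8998 °C.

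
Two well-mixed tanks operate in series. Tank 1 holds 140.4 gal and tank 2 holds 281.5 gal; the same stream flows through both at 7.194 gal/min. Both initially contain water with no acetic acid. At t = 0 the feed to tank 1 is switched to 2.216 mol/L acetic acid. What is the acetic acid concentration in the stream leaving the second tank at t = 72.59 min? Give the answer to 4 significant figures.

Each tank obeys Vᵢ dCᵢ/dt = Q(Cᵢ₋₁ − Cᵢ), so τᵢ = Vᵢ/Q.
τ₁ = 140.4/7.194 = 19.5163 min; τ₂ = 281.5/7.194 = 39.1298 min.
Tank 1: C₁ = C_in(1 − e^(−t/τ₁)). Tank 2 (τ₁ ≠ τ₂): C₂ = C_in[1 − (τ₁ e^(−t/τ₁) − τ₂ e^(−t/τ₂))/(τ₁ − τ₂)].
At t = 72.59: e^(−t/τ₁) = 0.0242470, e^(−t/τ₂) = 0.156436.
C₂ = 2.216·[1 − (19.5163·0.0242470 − 39.1298·0.156436)/(-19.6136)] = 2.216·0.712030 = 1.57786 mol/L.

1.578 mol/L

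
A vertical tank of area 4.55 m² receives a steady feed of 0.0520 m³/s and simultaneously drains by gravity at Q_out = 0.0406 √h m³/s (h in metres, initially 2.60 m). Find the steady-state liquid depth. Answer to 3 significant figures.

1.64 m

A dh/dt = Q_in − 0.0406 √h. Steady state requires inflow = outflow:
Q_in = 0.0406 √h_ss ⇒ √h_ss = 0.0520/0.0406 = 1.2808.
h_ss = 1.2808² = 1.6404 m. (Since h₀ = 2.60 m > h_ss, the level will fall toward this value.)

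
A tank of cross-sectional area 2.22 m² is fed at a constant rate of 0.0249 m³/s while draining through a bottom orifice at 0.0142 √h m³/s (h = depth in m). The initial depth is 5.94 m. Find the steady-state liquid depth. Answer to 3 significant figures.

3.07 m

A dh/dt = Q_in − 0.0142 √h. Steady state requires inflow = outflow:
Q_in = 0.0142 √h_ss ⇒ √h_ss = 0.0249/0.0142 = 1.7535.
h_ss = 1.7535² = 3.0748 m. (Since h₀ = 5.94 m > h_ss, the level will fall toward this value.)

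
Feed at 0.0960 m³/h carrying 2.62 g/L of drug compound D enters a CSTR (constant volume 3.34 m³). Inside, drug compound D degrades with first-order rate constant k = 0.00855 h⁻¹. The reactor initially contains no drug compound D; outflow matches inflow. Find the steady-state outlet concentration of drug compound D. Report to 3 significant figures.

2.02 g/L

V dC/dt = Q(C_in − C) − k V C.
Steady state (dC/dt = 0): C_ss = Q C_in/(Q + kV) = C_in/(1 + kV/Q).
C_ss = 0.0960·2.62/(0.0960 + 0.00855·3.34) = 0.25152/0.12456 = 2.0193 g/L.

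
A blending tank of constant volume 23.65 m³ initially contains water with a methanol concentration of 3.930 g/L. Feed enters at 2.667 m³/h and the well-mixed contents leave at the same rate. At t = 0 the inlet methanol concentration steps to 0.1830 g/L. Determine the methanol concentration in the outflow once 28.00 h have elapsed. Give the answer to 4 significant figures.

Transient balance on the dissolved component: V dC/dt = Q(C_in − C).
Rewrite as dC/dt + C/τ = C_in/τ, τ = V/Q = 8.86764 h.
Integrating: C(t) = C_in + (C₀ − C_in) e^(−t/τ).
C(28.00) = 0.1830 + (3.930 − 0.1830)·e^(−28.00/8.86764) = 0.1830 + (3.74700)·0.0425299 = 0.342360 g/L.

0.3424 g/L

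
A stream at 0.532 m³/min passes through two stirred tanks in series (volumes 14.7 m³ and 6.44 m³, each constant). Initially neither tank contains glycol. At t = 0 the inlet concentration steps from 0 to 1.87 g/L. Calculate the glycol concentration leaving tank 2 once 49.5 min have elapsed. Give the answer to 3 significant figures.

Time constants: τᵢ = Vᵢ/Q for each well-mixed tank.
τ₁ = 14.7/0.532 = 27.632 min; τ₂ = 6.44/0.532 = 12.105 min.
Tank 1: C₁ = C_in(1 − e^(−t/τ₁)). Tank 2 (τ₁ ≠ τ₂): C₂ = C_in[1 − (τ₁ e^(−t/τ₁) − τ₂ e^(−t/τ₂))/(τ₁ − τ₂)].
At t = 49.5: e^(−t/τ₁) = 0.16672, e^(−t/τ₂) = 0.016754.
C₂ = 1.87·[1 − (27.632·0.16672 − 12.105·0.016754)/(15.526)] = 1.87·0.71635 = 1.3396 g/L.

1.34 g/L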